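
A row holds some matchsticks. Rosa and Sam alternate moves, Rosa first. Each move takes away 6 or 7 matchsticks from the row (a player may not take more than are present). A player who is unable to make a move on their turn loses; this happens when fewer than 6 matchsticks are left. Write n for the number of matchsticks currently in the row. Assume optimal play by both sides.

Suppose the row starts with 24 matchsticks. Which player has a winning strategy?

Rosa wins.

Label each position W (a win for the player to move) or L (a loss). A position with no legal move is L; any other position is W exactly when some move reaches an L, and L when every move reaches a W.
n=0: no move → L
n=1: no move → L
n=2: no move → L
n=3: no move → L
n=4: no move → L
n=5: no move → L
n=6: W (go to 0, an L position)
n=7: W (go to 1, an L position)
n=8: W (go to 2, an L position)
n=9: W (go to 3, an L position)
n=10: W (go to 4, an L position)
n=11: W (go to 5, an L position)
n=12: W (go to 5, an L position)
n=13: L (options 7(W), 6(W) are all W)
n=14: L (options 8(W), 7(W) are all W)
n=15: L (options 9(W), 8(W) are all W)
n=16: L (options 10(W), 9(W) are all W)
n=17: L (options 11(W), 10(W) are all W)
n=18: L (options 12(W), 11(W) are all W)
n=19: W (go to 13, an L position)
n=20: W (go to 14, an L position)
n=21: W (go to 15, an L position)
n=22: W (go to 16, an L position)
n=23: W (go to 17, an L position)
n=24: W (go to 18, an L position)
The starting position 24 is W: Rosa should remove 6, leaving 18, handing over an L position.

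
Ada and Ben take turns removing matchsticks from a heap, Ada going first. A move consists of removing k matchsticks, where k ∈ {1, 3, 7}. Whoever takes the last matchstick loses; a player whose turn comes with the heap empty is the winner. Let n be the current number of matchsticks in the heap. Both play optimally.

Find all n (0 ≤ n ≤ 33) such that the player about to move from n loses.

Classify positions by backward induction: terminal positions (no move available) are W. From any other position, the mover wins iff some move reaches an L.
n=0: no move; the opponent has just taken the last matchstick and therefore loses → W
n=1: the only move is to 0(W), a W ⇒ L
n=2: can move to 1, which is L ⇒ W
n=3: moves to 2(W), 0(W); every one is W ⇒ L
n=4: can move to 3, which is L ⇒ W
n=5: moves to 4(W), 2(W); every one is W ⇒ L
n=6: can move to 5, which is L ⇒ W
n=7: moves to 6(W), 4(W), 0(W); every one is W ⇒ L
n=8: can move to 7, which is L ⇒ W
n=9: moves to 8(W), 6(W), 2(W); every one is W ⇒ L
n=10: can move to 9, which is L ⇒ W
n=11: moves to 10(W), 8(W), 4(W); every one is W ⇒ L
n=12: can move to 11, which is L ⇒ W
n=13: moves to 12(W), 10(W), 6(W); every one is W ⇒ L
n=14: can move to 13, which is L ⇒ W
n=15: moves to 14(W), 12(W), 8(W); every one is W ⇒ L
n=16: can move to 15, which is L ⇒ W
n=17: moves to 16(W), 14(W), 10(W); every one is W ⇒ L
n=18: can move to 17, which is L ⇒ W
n=19: moves to 18(W), 16(W), 12(W); every one is W ⇒ L
n=20: can move to 19, which is L ⇒ W
n=21: moves to 20(W), 18(W), 14(W); every one is W ⇒ L
n=22: can move to 21, which is L ⇒ W
n=23: moves to 22(W), 20(W), 16(W); every one is W ⇒ L
n=24: can move to 23, which is L ⇒ W
n=25: moves to 24(W), 22(W), 18(W); every one is W ⇒ L
n=26: can move to 25, which is L ⇒ W
n=27: moves to 26(W), 24(W), 20(W); every one is W ⇒ L
n=28: can move to 27, which is L ⇒ W
n=29: moves to 28(W), 26(W), 22(W); every one is W ⇒ L
n=30: can move to 29, which is L ⇒ W
n=31: moves to 30(W), 28(W), 24(W); every one is W ⇒ L
n=32: can move to 31, which is L ⇒ W
n=33: moves to 32(W), 30(W), 26(W); every one is W ⇒ L
Reading off the rows marked L gives the requested list; there are 17 such values of n.

1, 3, 5, 7, 9, 11, 13, 15, 17, 19, 21, 23, 25, 27, 29, 31, 33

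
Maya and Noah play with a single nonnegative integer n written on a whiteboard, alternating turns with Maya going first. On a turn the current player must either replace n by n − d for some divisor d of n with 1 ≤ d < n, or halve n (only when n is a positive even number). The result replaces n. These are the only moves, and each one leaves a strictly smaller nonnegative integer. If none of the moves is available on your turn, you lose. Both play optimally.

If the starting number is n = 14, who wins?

Use the standard recursion: the mover loses at a terminal position; elsewhere, the mover wins exactly when some move hands the opponent an L position.
n=0: no move → L
n=1: no move → L
n=2: reaches L-position 1 → W
n=3: only reaches 2(W), which is W → L
n=4: reaches L-position 3 → W
n=5: only reaches 4(W), which is W → L
n=6: reaches L-position 3 → W
n=7: only reaches 6(W), which is W → L
n=8: reaches L-position 7 → W
n=9: only reaches 6(W), 8(W), all W → L
n=10: reaches L-position 5 → W
n=11: only reaches 10(W), which is W → L
n=12: reaches L-position 9 → W
n=13: only reaches 12(W), which is W → L
n=14: reaches L-position 7 → W
The starting position 14 is W: Maya should move to 7, handing over an L position.

Maya wins.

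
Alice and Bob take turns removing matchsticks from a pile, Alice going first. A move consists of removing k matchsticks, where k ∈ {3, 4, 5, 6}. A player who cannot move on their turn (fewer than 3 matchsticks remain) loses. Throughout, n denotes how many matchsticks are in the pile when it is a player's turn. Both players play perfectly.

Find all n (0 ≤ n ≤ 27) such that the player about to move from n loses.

Build the W/L table. Terminal = L. A non-terminal position is W if it has a move to some L; otherwise it is L.
n=0: no move → L
n=1: no move → L
n=2: no move → L
n=3: W (go to 0, an L position)
n=4: W (go to 1, an L position)
n=5: W (go to 2, an L position)
n=6: W (go to 2, an L position)
n=7: W (go to 2, an L position)
n=8: W (go to 2, an L position)
n=9: L (options 6(W), 5(W), 4(W), 3(W) are all W)
n=10: L (options 7(W), 6(W), 5(W), 4(W) are all W)
n=11: L (options 8(W), 7(W), 6(W), 5(W) are all W)
n=12: W (go to 9, an L position)
n=13: W (go to 10, an L position)
n=14: W (go to 11, an L position)
n=15: W (go to 11, an L position)
n=16: W (go to 11, an L position)
n=17: W (go to 11, an L position)
n=18: L (options 15(W), 14(W), 13(W), 12(W) are all W)
n=19: L (options 16(W), 15(W), 14(W), 13(W) are all W)
n=20: L (options 17(W), 16(W), 15(W), 14(W) are all W)
n=21: W (go to 18, an L position)
n=22: W (go to 19, an L position)
n=23: W (go to 20, an L position)
n=24: W (go to 20, an L position)
n=25: W (go to 20, an L position)
n=26: W (go to 20, an L position)
n=27: L (options 24(W), 23(W), 22(W), 21(W) are all W)
Reading off the rows marked L gives the requested list; there are 10 such values of n.

0, 1, 2, 9, 10, 11, 18, 19, 20, 27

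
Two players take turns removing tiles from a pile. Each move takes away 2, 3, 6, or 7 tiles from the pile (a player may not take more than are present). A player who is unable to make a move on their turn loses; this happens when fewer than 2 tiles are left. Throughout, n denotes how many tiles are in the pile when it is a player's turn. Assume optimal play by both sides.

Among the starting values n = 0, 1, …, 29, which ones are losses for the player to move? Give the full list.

0, 1, 5, 9, 10, 14, 18, 19, 23, 27, 28

Work bottom-up. With no move the player to move loses. Otherwise the position is W if at least one move leads to an L position for the opponent, and L if every move leads to a W.
n=0: no move → L
n=1: no move → L
n=2: can move to 0, which is L ⇒ W
n=3: can move to 1, which is L ⇒ W
n=4: can move to 1, which is L ⇒ W
n=5: moves to 3(W), 2(W); every one is W ⇒ L
n=6: can move to 0, which is L ⇒ W
n=7: can move to 5, which is L ⇒ W
n=8: can move to 5, which is L ⇒ W
n=9: moves to 7(W), 6(W), 3(W), 2(W); every one is W ⇒ L
n=10: moves to 8(W), 7(W), 4(W), 3(W); every one is W ⇒ L
n=11: can move to 9, which is L ⇒ W
n=12: can move to 10, which is L ⇒ W
n=13: can move to 10, which is L ⇒ W
n=14: moves to 12(W), 11(W), 8(W), 7(W); every one is W ⇒ L
n=15: can move to 9, which is L ⇒ W
n=16: can move to 14, which is L ⇒ W
n=17: can move to 14, which is L ⇒ W
n=18: moves to 16(W), 15(W), 12(W), 11(W); every one is W ⇒ L
n=19: moves to 17(W), 16(W), 13(W), 12(W); every one is W ⇒ L
n=20: can move to 18, which is L ⇒ W
n=21: can move to 19, which is L ⇒ W
n=22: can move to 19, which is L ⇒ W
n=23: moves to 21(W), 20(W), 17(W), 16(W); every one is W ⇒ L
n=24: can move to 18, which is L ⇒ W
n=25: can move to 23, which is L ⇒ W
n=26: can move to 23, which is L ⇒ W
n=27: moves to 25(W), 24(W), 21(W), 20(W); every one is W ⇒ L
n=28: moves to 26(W), 25(W), 22(W), 21(W); every one is W ⇒ L
n=29: can move to 27, which is L ⇒ W
Reading off the rows marked L gives the requested list; there are 11 such values of n.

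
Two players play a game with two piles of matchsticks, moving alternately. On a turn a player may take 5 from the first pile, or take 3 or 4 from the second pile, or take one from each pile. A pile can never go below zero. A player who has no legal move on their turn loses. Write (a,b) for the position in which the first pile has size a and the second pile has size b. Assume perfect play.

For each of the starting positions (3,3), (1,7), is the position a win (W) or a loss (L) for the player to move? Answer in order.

Compute win/loss labels from the base case upward. A position with no move is L. Any other position is W if it can reach an L in one move, else L.
No move ever increases a pile, so every position that can arise here has a ≤ 3 and b ≤ 7; it is enough to label the cells with 0 ≤ a ≤ 3 and 0 ≤ b ≤ 7.
Every move lowers a or b (never raises either), so fill the grid row by row in increasing a, and left to right within a row: each cell's successors are then already labelled.
      b=0  b=1  b=2  b=3  b=4  b=5  b=6  b=7
a=0:    L    L    L    W    W    W    W    L
a=1:    L    W    W    W    W    L    L    L
a=2:    L    W    L    W    W    W    W    W
a=3:    L    W    L    W    W    W    W    L
Cells with no legal move (terminal, hence L): (0,0), (0,1), (0,2), (1,0), (2,0), (3,0).
The remaining L cells, each justified by listing all of its moves:
(0,7): moves to (0,4)(W), (0,3)(W); every one is W ⇒ L
(1,5): moves to (1,2)(W), (1,1)(W), (0,4)(W); every one is W ⇒ L
(1,6): moves to (1,3)(W), (1,2)(W), (0,5)(W); every one is W ⇒ L
(1,7): moves to (1,4)(W), (1,3)(W), (0,6)(W); every one is W ⇒ L
(2,2): the only move is to (1,1)(W), a W ⇒ L
(3,2): the only move is to (2,1)(W), a W ⇒ L
(3,7): moves to (3,4)(W), (3,3)(W), (2,6)(W); every one is W ⇒ L
Every other cell has at least one move into one of the L cells above, so it is W.
(3,3): the move to (3,0) reaches an L cell, so W
(1,7): one of the L cells justified above, so L

(3,3): W, (1,7): L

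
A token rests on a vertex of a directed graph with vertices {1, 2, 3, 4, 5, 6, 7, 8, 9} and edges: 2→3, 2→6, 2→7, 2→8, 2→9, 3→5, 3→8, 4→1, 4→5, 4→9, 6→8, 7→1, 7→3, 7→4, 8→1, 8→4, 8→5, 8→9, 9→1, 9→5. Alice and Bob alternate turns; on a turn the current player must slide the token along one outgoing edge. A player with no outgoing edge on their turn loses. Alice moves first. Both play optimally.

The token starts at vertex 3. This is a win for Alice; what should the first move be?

Compute win/loss labels from the base case upward. A position with no move is L. Any other position is W if it can reach an L in one move, else L.
Every edge goes from a vertex to one that appears earlier in the order 5, 1, 9, 4, 8, 3, 7, 6, 2, so processing vertices in that order labels each vertex after all of its successors.
5: no outgoing edge → L
1: no outgoing edge → L
9: →1(L), so W
4: →1(L), so W
8: →1(L), so W
3: →5(L), so W
7: →1(L), so W
6: →8(W) only, which is W, so L
2: →6(L), so W
From 3, the L positions reachable in one move are: 5.

Move to 5.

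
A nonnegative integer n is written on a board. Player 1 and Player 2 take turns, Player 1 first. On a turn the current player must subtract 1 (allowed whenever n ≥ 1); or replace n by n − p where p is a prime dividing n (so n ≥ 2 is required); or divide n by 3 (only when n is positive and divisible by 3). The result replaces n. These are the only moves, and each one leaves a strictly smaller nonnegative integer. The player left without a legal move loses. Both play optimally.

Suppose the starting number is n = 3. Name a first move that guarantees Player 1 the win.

Classify positions by backward induction: terminal positions (no move available) are L. From any other position, the mover wins iff some move reaches an L.
n=0: no move → L
n=1: W (go to 0, an L position)
n=2: W (go to 0, an L position)
n=3: W (go to 0, an L position)
From 3, the L positions reachable in one move are: 0.

Move to 0.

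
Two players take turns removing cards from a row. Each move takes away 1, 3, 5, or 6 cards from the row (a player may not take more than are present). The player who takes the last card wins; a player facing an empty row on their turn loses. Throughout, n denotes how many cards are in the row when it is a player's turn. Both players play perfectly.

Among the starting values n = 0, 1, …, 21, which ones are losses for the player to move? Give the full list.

0, 2, 4, 11, 13, 15

Label each position W (a win for the player to move) or L (a loss). A position with no legal move is L; any other position is W exactly when some move reaches an L, and L when every move reaches a W.
n=0: no move → L
n=1: W (go to 0, an L position)
n=2: L (sole option 1(W) is W)
n=3: W (go to 2, an L position)
n=4: L (options 3(W), 1(W) are all W)
n=5: W (go to 4, an L position)
n=6: W (go to 0, an L position)
n=7: W (go to 4, an L position)
n=8: W (go to 2, an L position)
n=9: W (go to 4, an L position)
n=10: W (go to 4, an L position)
n=11: L (options 10(W), 8(W), 6(W), 5(W) are all W)
n=12: W (go to 11, an L position)
n=13: L (options 12(W), 10(W), 8(W), 7(W) are all W)
n=14: W (go to 13, an L position)
n=15: L (options 14(W), 12(W), 10(W), 9(W) are all W)
n=16: W (go to 15, an L position)
n=17: W (go to 11, an L position)
n=18: W (go to 15, an L position)
n=19: W (go to 13, an L position)
n=20: W (go to 15, an L position)
n=21: W (go to 15, an L position)
The losing starting values of n are exactly the entries labelled L in this table (6 of them).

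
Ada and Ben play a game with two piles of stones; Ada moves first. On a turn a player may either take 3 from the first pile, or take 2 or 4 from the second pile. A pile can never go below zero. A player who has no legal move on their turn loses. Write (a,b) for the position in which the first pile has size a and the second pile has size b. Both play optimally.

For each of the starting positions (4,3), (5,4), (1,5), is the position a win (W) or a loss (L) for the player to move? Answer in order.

(4,3): L, (5,4): W, (1,5): W

Work bottom-up. With no move the player to move loses. Otherwise the position is W if at least one move leads to an L position for the opponent, and L if every move leads to a W.
No move ever increases a pile, so every position that can arise here has a ≤ 5 and b ≤ 5; it is enough to label the cells with 0 ≤ a ≤ 5 and 0 ≤ b ≤ 5.
Every move lowers a or b (never raises either), so fill the grid row by row in increasing a, and left to right within a row: each cell's successors are then already labelled.
      b=0  b=1  b=2  b=3  b=4  b=5
a=0:    L    L    W    W    W    W
a=1:    L    L    W    W    W    W
a=2:    L    L    W    W    W    W
a=3:    W    W    L    L    W    W
a=4:    W    W    L    L    W    W
a=5:    W    W    L    L    W    W
Cells with no legal move (terminal, hence L): (0,0), (0,1), (1,0), (1,1), (2,0), (2,1).
The remaining L cells, each justified by listing all of its moves:
(3,2): moves to (0,2)(W), (3,0)(W); every one is W ⇒ L
(3,3): moves to (0,3)(W), (3,1)(W); every one is W ⇒ L
(4,2): moves to (1,2)(W), (4,0)(W); every one is W ⇒ L
(4,3): moves to (1,3)(W), (4,1)(W); every one is W ⇒ L
(5,2): moves to (2,2)(W), (5,0)(W); every one is W ⇒ L
(5,3): moves to (2,3)(W), (5,1)(W); every one is W ⇒ L
Every other cell has at least one move into one of the L cells above, so it is W.
(4,3): one of the L cells justified above, so L
(5,4): the move to (5,2) reaches an L cell, so W
(1,5): the move to (1,1) reaches an L cell, so W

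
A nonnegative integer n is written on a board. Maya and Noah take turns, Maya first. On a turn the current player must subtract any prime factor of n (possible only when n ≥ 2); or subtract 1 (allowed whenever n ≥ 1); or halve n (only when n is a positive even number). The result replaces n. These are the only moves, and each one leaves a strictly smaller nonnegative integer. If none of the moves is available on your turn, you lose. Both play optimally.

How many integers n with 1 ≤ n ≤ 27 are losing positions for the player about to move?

Classify positions by backward induction: terminal positions (no move available) are L. From any other position, the mover wins iff some move reaches an L.
n=0: no move → L
n=1: reaches L-position 0 → W
n=2: reaches L-position 0 → W
n=3: reaches L-position 0 → W
n=4: only reaches 2(W), 3(W), all W → L
n=5: reaches L-position 0 → W
n=6: reaches L-position 4 → W
n=7: reaches L-position 0 → W
n=8: reaches L-position 4 → W
n=9: only reaches 6(W), 8(W), all W → L
n=10: reaches L-position 9 → W
n=11: reaches L-position 0 → W
n=12: reaches L-position 9 → W
n=13: reaches L-position 0 → W
n=14: only reaches 7(W), 12(W), 13(W), all W → L
n=15: reaches L-position 14 → W
n=16: reaches L-position 14 → W
n=17: reaches L-position 0 → W
n=18: reaches L-position 9 → W
n=19: reaches L-position 0 → W
n=20: only reaches 10(W), 15(W), 18(W), 19(W), all W → L
n=21: reaches L-position 14 → W
n=22: reaches L-position 20 → W
n=23: reaches L-position 0 → W
n=24: only reaches 12(W), 21(W), 22(W), 23(W), all W → L
n=25: reaches L-position 20 → W
n=26: reaches L-position 24 → W
n=27: reaches L-position 24 → W
L entries with 1 ≤ n ≤ 27 (n=0 is outside the asked range and is not counted): n = 4, 9, 14, 20, 24; that makes 5.

5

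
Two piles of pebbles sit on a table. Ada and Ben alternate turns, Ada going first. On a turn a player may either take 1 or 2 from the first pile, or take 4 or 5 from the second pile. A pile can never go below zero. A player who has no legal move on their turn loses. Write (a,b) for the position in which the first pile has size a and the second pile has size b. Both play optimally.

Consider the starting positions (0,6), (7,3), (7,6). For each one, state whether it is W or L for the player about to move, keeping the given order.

Label each position W (a win for the player to move) or L (a loss). A position with no legal move is L; any other position is W exactly when some move reaches an L, and L when every move reaches a W.
No move ever increases a pile, so every position that can arise here has a ≤ 7 and b ≤ 6; it is enough to label the cells with 0 ≤ a ≤ 7 and 0 ≤ b ≤ 6.
Every move lowers a or b (never raises either), so fill the grid row by row in increasing a, and left to right within a row: each cell's successors are then already labelled.
      b=0  b=1  b=2  b=3  b=4  b=5  b=6
a=0:    L    L    L    L    W    W    W
a=1:    W    W    W    W    L    L    L
a=2:    W    W    W    W    W    W    W
a=3:    L    L    L    L    W    W    W
a=4:    W    W    W    W    L    L    L
a=5:    W    W    W    W    W    W    W
a=6:    L    L    L    L    W    W    W
a=7:    W    W    W    W    L    L    L
Cells with no legal move (terminal, hence L): (0,0), (0,1), (0,2), (0,3).
The remaining L cells, each justified by listing all of its moves:
(1,4): moves to (0,4)(W), (1,0)(W); every one is W ⇒ L
(1,5): moves to (0,5)(W), (1,1)(W), (1,0)(W); every one is W ⇒ L
(1,6): moves to (0,6)(W), (1,2)(W), (1,1)(W); every one is W ⇒ L
(3,0): moves to (2,0)(W), (1,0)(W); every one is W ⇒ L
(3,1): moves to (2,1)(W), (1,1)(W); every one is W ⇒ L
(3,2): moves to (2,2)(W), (1,2)(W); every one is W ⇒ L
(3,3): moves to (2,3)(W), (1,3)(W); every one is W ⇒ L
(4,4): moves to (3,4)(W), (2,4)(W), (4,0)(W); every one is W ⇒ L
(4,5): moves to (3,5)(W), (2,5)(W), (4,1)(W), (4,0)(W); every one is W ⇒ L
(4,6): moves to (3,6)(W), (2,6)(W), (4,2)(W), (4,1)(W); every one is W ⇒ L
(6,0): moves to (5,0)(W), (4,0)(W); every one is W ⇒ L
(6,1): moves to (5,1)(W), (4,1)(W); every one is W ⇒ L
(6,2): moves to (5,2)(W), (4,2)(W); every one is W ⇒ L
(6,3): moves to (5,3)(W), (4,3)(W); every one is W ⇒ L
(7,4): moves to (6,4)(W), (5,4)(W), (7,0)(W); every one is W ⇒ L
(7,5): moves to (6,5)(W), (5,5)(W), (7,1)(W), (7,0)(W); every one is W ⇒ L
(7,6): moves to (6,6)(W), (5,6)(W), (7,2)(W), (7,1)(W); every one is W ⇒ L
Every other cell has at least one move into one of the L cells above, so it is W.
(0,6): the move to (0,2) reaches an L cell, so W
(7,3): the move to (6,3) reaches an L cell, so W
(7,6): one of the L cells justified above, so L

(0,6): W, (7,3): W, (7,6): L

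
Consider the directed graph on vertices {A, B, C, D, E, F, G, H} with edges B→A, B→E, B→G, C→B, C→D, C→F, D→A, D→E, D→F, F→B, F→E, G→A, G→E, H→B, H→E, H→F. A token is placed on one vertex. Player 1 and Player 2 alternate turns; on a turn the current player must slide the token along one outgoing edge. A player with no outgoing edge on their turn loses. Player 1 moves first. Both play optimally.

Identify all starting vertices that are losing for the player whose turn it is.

Compute win/loss labels from the base case upward. A position with no move is L. Any other position is W if it can reach an L in one move, else L.
Every edge goes from a vertex to one that appears earlier in the order E, A, G, B, F, D, C, H, so processing vertices in that order labels each vertex after all of its successors.
E: no outgoing edge → L
A: no outgoing edge → L
G: W (go to A, an L position)
B: W (go to A, an L position)
F: W (go to E, an L position)
D: W (go to A, an L position)
C: L (options D(W), F(W), B(W) are all W)
H: W (go to E, an L position)
The losing starting vertices are exactly the entries labelled L in this table (3 of them).

A, C, E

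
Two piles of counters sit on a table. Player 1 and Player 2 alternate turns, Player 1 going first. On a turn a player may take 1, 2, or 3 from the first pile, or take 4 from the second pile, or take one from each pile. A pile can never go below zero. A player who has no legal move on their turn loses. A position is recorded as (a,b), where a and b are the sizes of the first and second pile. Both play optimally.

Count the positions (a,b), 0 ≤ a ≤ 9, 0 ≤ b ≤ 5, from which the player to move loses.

17

Positions with no move are L. A position that does have a move is losing for the player to move precisely when every available move leads to a winning position for the opponent. Fill in the labels:
Every move lowers a or b (never raises either), so fill the grid row by row in increasing a, and left to right within a row: each cell's successors are then already labelled.
      b=0  b=1  b=2  b=3  b=4  b=5
a=0:    L    L    L    L    W    W
a=1:    W    W    W    W    W    L
a=2:    W    W    W    W    L    W
a=3:    W    W    W    W    W    W
a=4:    L    L    L    L    W    W
a=5:    W    W    W    W    W    L
a=6:    W    W    W    W    L    W
a=7:    W    W    W    W    W    W
a=8:    L    L    L    L    W    W
a=9:    W    W    W    W    W    L
Cells with no legal move (terminal, hence L): (0,0), (0,1), (0,2), (0,3).
The remaining L cells, each justified by listing all of its moves:
(1,5): →(0,5)(W), (1,1)(W), (0,4)(W) — all W, so L
(2,4): →(1,4)(W), (0,4)(W), (2,0)(W), (1,3)(W) — all W, so L
(4,0): →(3,0)(W), (2,0)(W), (1,0)(W) — all W, so L
(4,1): →(3,1)(W), (2,1)(W), (1,1)(W), (3,0)(W) — all W, so L
(4,2): →(3,2)(W), (2,2)(W), (1,2)(W), (3,1)(W) — all W, so L
(4,3): →(3,3)(W), (2,3)(W), (1,3)(W), (3,2)(W) — all W, so L
(5,5): →(4,5)(W), (3,5)(W), (2,5)(W), (5,1)(W), (4,4)(W) — all W, so L
(6,4): →(5,4)(W), (4,4)(W), (3,4)(W), (6,0)(W), (5,3)(W) — all W, so L
(8,0): →(7,0)(W), (6,0)(W), (5,0)(W) — all W, so L
(8,1): →(7,1)(W), (6,1)(W), (5,1)(W), (7,0)(W) — all W, so L
(8,2): →(7,2)(W), (6,2)(W), (5,2)(W), (7,1)(W) — all W, so L
(8,3): →(7,3)(W), (6,3)(W), (5,3)(W), (7,2)(W) — all W, so L
(9,5): →(8,5)(W), (7,5)(W), (6,5)(W), (9,1)(W), (8,4)(W) — all W, so L
Every other cell has at least one move into one of the L cells above, so it is W.
L cells per row: a=0: 4, a=1: 1, a=2: 1, a=3: 0, a=4: 4, a=5: 1, a=6: 1, a=7: 0, a=8: 4, a=9: 1; total 17.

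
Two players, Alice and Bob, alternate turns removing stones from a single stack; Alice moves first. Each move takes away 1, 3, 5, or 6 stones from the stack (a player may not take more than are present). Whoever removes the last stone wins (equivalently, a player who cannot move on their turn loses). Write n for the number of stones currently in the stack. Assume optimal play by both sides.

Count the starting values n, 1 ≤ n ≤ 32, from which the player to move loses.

8

Positions with no move are L. A position that does have a move is losing for the player to move precisely when every available move leads to a winning position for the opponent. Fill in the labels:
n=0: no move → L
n=1: W (go to 0, an L position)
n=2: L (sole option 1(W) is W)
n=3: W (go to 2, an L position)
n=4: L (options 3(W), 1(W) are all W)
n=5: W (go to 4, an L position)
n=6: W (go to 0, an L position)
n=7: W (go to 4, an L position)
n=8: W (go to 2, an L position)
n=9: W (go to 4, an L position)
n=10: W (go to 4, an L position)
n=11: L (options 10(W), 8(W), 6(W), 5(W) are all W)
n=12: W (go to 11, an L position)
n=13: L (options 12(W), 10(W), 8(W), 7(W) are all W)
n=14: W (go to 13, an L position)
n=15: L (options 14(W), 12(W), 10(W), 9(W) are all W)
n=16: W (go to 15, an L position)
n=17: W (go to 11, an L position)
n=18: W (go to 15, an L position)
n=19: W (go to 13, an L position)
n=20: W (go to 15, an L position)
n=21: W (go to 15, an L position)
n=22: L (options 21(W), 19(W), 17(W), 16(W) are all W)
n=23: W (go to 22, an L position)
n=24: L (options 23(W), 21(W), 19(W), 18(W) are all W)
n=25: W (go to 24, an L position)
n=26: L (options 25(W), 23(W), 21(W), 20(W) are all W)
n=27: W (go to 26, an L position)
n=28: W (go to 22, an L position)
n=29: W (go to 26, an L position)
n=30: W (go to 24, an L position)
n=31: W (go to 26, an L position)
n=32: W (go to 26, an L position)
L entries with 1 ≤ n ≤ 32 (n=0 is outside the asked range and is not counted): n = 2, 4, 11, 13, 15, 22, 24, 26; that makes 8.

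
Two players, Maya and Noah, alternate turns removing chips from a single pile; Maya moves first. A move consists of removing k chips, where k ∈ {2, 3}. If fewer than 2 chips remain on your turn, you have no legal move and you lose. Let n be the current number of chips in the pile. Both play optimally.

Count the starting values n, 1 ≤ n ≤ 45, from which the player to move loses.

18

Work bottom-up. With no move the player to move loses. Otherwise the position is W if at least one move leads to an L position for the opponent, and L if every move leads to a W.
n=0: no move → L
n=1: no move → L
n=2: reaches L-position 0 → W
n=3: reaches L-position 1 → W
n=4: reaches L-position 1 → W
n=5: only reaches 3(W), 2(W), all W → L
n=6: only reaches 4(W), 3(W), all W → L
n=7: reaches L-position 5 → W
n=8: reaches L-position 6 → W
n=9: reaches L-position 6 → W
n=10: only reaches 8(W), 7(W), all W → L
n=11: only reaches 9(W), 8(W), all W → L
n=12: reaches L-position 10 → W
n=13: reaches L-position 11 → W
n=14: reaches L-position 11 → W
n=15: only reaches 13(W), 12(W), all W → L
n=16: only reaches 14(W), 13(W), all W → L
n=17: reaches L-position 15 → W
n=18: reaches L-position 16 → W
n=19: reaches L-position 16 → W
n=20: only reaches 18(W), 17(W), all W → L
n=21: only reaches 19(W), 18(W), all W → L
n=22: reaches L-position 20 → W
n=23: reaches L-position 21 → W
n=24: reaches L-position 21 → W
n=25: only reaches 23(W), 22(W), all W → L
n=26: only reaches 24(W), 23(W), all W → L
n=27: reaches L-position 25 → W
n=28: reaches L-position 26 → W
n=29: reaches L-position 26 → W
n=30: only reaches 28(W), 27(W), all W → L
n=31: only reaches 29(W), 28(W), all W → L
n=32: reaches L-position 30 → W
n=33: reaches L-position 31 → W
n=34: reaches L-position 31 → W
n=35: only reaches 33(W), 32(W), all W → L
n=36: only reaches 34(W), 33(W), all W → L
n=37: reaches L-position 35 → W
n=38: reaches L-position 36 → W
n=39: reaches L-position 36 → W
n=40: only reaches 38(W), 37(W), all W → L
n=41: only reaches 39(W), 38(W), all W → L
n=42: reaches L-position 40 → W
n=43: reaches L-position 41 → W
n=44: reaches L-position 41 → W
n=45: only reaches 43(W), 42(W), all W → L
L entries with 1 ≤ n ≤ 45 (n=0 is outside the asked range and is not counted): n = 1, 5, 6, 10, 11, 15, 16, 20, 21, 25, 26, 30, 31, 35, 36, 40, 41, 45; that makes 18.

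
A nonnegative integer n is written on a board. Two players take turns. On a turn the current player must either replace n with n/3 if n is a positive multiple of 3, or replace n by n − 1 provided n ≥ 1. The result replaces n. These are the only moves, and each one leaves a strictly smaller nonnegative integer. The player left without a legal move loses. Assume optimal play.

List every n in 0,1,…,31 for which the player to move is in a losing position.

0, 2, 4, 7, 9, 11, 13, 15, 17, 19, 22, 24, 26, 28, 30

Label each position W (a win for the player to move) or L (a loss). A position with no legal move is L; any other position is W exactly when some move reaches an L, and L when every move reaches a W.
n=0: no move → L
n=1: reaches L-position 0 → W
n=2: only reaches 1(W), which is W → L
n=3: reaches L-position 2 → W
n=4: only reaches 3(W), which is W → L
n=5: reaches L-position 4 → W
n=6: reaches L-position 2 → W
n=7: only reaches 6(W), which is W → L
n=8: reaches L-position 7 → W
n=9: only reaches 3(W), 8(W), all W → L
n=10: reaches L-position 9 → W
n=11: only reaches 10(W), which is W → L
n=12: reaches L-position 4 → W
n=13: only reaches 12(W), which is W → L
n=14: reaches L-position 13 → W
n=15: only reaches 5(W), 14(W), all W → L
n=16: reaches L-position 15 → W
n=17: only reaches 16(W), which is W → L
n=18: reaches L-position 17 → W
n=19: only reaches 18(W), which is W → L
n=20: reaches L-position 19 → W
n=21: reaches L-position 7 → W
n=22: only reaches 21(W), which is W → L
n=23: reaches L-position 22 → W
n=24: only reaches 8(W), 23(W), all W → L
n=25: reaches L-position 24 → W
n=26: only reaches 25(W), which is W → L
n=27: reaches L-position 9 → W
n=28: only reaches 27(W), which is W → L
n=29: reaches L-position 28 → W
n=30: only reaches 10(W), 29(W), all W → L
n=31: reaches L-position 30 → W
The losing starting values of n are exactly the entries labelled L in this table (15 of them).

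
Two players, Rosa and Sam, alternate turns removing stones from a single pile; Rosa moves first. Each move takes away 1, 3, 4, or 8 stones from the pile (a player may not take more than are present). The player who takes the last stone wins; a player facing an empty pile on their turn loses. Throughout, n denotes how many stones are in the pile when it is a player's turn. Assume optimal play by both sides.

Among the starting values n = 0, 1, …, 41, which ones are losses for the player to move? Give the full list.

0, 2, 7, 9, 14, 16, 21, 23, 28, 30, 35, 37

Work bottom-up. With no move the player to move loses. Otherwise the position is W if at least one move leads to an L position for the opponent, and L if every move leads to a W.
n=0: no move → L
n=1: →0(L), so W
n=2: →1(W) only, which is W, so L
n=3: →2(L), so W
n=4: →0(L), so W
n=5: →2(L), so W
n=6: →2(L), so W
n=7: →6(W), 4(W), 3(W) — all W, so L
n=8: →7(L), so W
n=9: →8(W), 6(W), 5(W), 1(W) — all W, so L
n=10: →9(L), so W
n=11: →7(L), so W
n=12: →9(L), so W
n=13: →9(L), so W
n=14: →13(W), 11(W), 10(W), 6(W) — all W, so L
n=15: →14(L), so W
n=16: →15(W), 13(W), 12(W), 8(W) — all W, so L
n=17: →16(L), so W
n=18: →14(L), so W
n=19: →16(L), so W
n=20: →16(L), so W
n=21: →20(W), 18(W), 17(W), 13(W) — all W, so L
n=22: →21(L), so W
n=23: →22(W), 20(W), 19(W), 15(W) — all W, so L
n=24: →23(L), so W
n=25: →21(L), so W
n=26: →23(L), so W
n=27: →23(L), so W
n=28: →27(W), 25(W), 24(W), 20(W) — all W, so L
n=29: →28(L), so W
n=30: →29(W), 27(W), 26(W), 22(W) — all W, so L
n=31: →30(L), so W
n=32: →28(L), so W
n=33: →30(L), so W
n=34: →30(L), so W
n=35: →34(W), 32(W), 31(W), 27(W) — all W, so L
n=36: →35(L), so W
n=37: →36(W), 34(W), 33(W), 29(W) — all W, so L
n=38: →37(L), so W
n=39: →35(L), so W
n=40: →37(L), so W
n=41: →37(L), so W
Reading off the rows marked L gives the requested list; there are 12 such values of n.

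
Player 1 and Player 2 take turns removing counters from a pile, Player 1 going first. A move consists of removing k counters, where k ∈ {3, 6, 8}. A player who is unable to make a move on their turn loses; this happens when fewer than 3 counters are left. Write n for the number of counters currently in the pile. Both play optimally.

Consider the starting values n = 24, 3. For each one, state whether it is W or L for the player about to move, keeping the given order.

Use the standard recursion: the mover loses at a terminal position; elsewhere, the mover wins exactly when some move hands the opponent an L position.
n=0: no move → L
n=1: no move → L
n=2: no move → L
n=3: →0(L), so W
n=4: →1(L), so W
n=5: →2(L), so W
n=6: →0(L), so W
n=7: →1(L), so W
n=8: →2(L), so W
n=9: →1(L), so W
n=10: →2(L), so W
n=11: →8(W), 5(W), 3(W) — all W, so L
n=12: →9(W), 6(W), 4(W) — all W, so L
n=13: →10(W), 7(W), 5(W) — all W, so L
n=14: →11(L), so W
n=15: →12(L), so W
n=16: →13(L), so W
n=17: →11(L), so W
n=18: →12(L), so W
n=19: →13(L), so W
n=20: →12(L), so W
n=21: →13(L), so W
n=22: →19(W), 16(W), 14(W) — all W, so L
n=23: →20(W), 17(W), 15(W) — all W, so L
n=24: →21(W), 18(W), 16(W) — all W, so L

24: L, 3: W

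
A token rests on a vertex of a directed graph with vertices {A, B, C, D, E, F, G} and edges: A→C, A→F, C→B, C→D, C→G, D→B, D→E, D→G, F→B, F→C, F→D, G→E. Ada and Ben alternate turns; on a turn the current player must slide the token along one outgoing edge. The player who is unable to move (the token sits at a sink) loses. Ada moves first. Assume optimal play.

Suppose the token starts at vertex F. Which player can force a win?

Ada wins.

Work bottom-up. With no move the player to move loses. Otherwise the position is W if at least one move leads to an L position for the opponent, and L if every move leads to a W.
Every edge goes from a vertex to one that appears earlier in the order E, B, G, D, C, F, A, so processing vertices in that order labels each vertex after all of its successors.
E: no outgoing edge → L
B: no outgoing edge → L
G: W (go to E, an L position)
D: W (go to B, an L position)
C: W (go to B, an L position)
F: W (go to B, an L position)
A: L (options F(W), C(W) are all W)
The starting position F is W: Ada should move to B, handing over an L position.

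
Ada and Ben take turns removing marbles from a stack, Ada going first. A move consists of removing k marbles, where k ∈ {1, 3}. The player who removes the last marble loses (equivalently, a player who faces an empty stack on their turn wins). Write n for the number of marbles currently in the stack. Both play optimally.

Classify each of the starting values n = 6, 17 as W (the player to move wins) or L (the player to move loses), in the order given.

6: W, 17: L

Compute win/loss labels from the base case upward. A position with no move is W. Any other position is W if it can reach an L in one move, else L.
n=0: no move; the opponent has just taken the last marble and therefore loses → W
n=1: the only move is to 0(W), a W ⇒ L
n=2: can move to 1, which is L ⇒ W
n=3: moves to 2(W), 0(W); every one is W ⇒ L
n=4: can move to 3, which is L ⇒ W
n=5: moves to 4(W), 2(W); every one is W ⇒ L
n=6: can move to 5, which is L ⇒ W
n=7: moves to 6(W), 4(W); every one is W ⇒ L
n=8: can move to 7, which is L ⇒ W
n=9: moves to 8(W), 6(W); every one is W ⇒ L
n=10: can move to 9, which is L ⇒ W
n=11: moves to 10(W), 8(W); every one is W ⇒ L
n=12: can move to 11, which is L ⇒ W
n=13: moves to 12(W), 10(W); every one is W ⇒ L
n=14: can move to 13, which is L ⇒ W
n=15: moves to 14(W), 12(W); every one is W ⇒ L
n=16: can move to 15, which is L ⇒ W
n=17: moves to 16(W), 14(W); every one is W ⇒ L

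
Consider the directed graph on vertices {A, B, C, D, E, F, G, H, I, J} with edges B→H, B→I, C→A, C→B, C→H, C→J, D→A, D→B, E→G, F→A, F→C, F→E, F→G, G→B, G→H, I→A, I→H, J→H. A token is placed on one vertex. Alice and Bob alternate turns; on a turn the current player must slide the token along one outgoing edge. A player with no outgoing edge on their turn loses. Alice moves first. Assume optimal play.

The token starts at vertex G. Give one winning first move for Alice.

Move to H.

Label each position W (a win for the player to move) or L (a loss). A position with no legal move is L; any other position is W exactly when some move reaches an L, and L when every move reaches a W.
Every edge goes from a vertex to one that appears earlier in the order A, H, I, B, G, E, J, C, D, F, so processing vertices in that order labels each vertex after all of its successors.
A: no outgoing edge → L
H: no outgoing edge → L
I: →H(L), so W
B: →H(L), so W
G: →H(L), so W
E: →G(W) only, which is W, so L
J: →H(L), so W
C: →H(L), so W
D: →A(L), so W
F: →E(L), so W
From G, the L positions reachable in one move are: H.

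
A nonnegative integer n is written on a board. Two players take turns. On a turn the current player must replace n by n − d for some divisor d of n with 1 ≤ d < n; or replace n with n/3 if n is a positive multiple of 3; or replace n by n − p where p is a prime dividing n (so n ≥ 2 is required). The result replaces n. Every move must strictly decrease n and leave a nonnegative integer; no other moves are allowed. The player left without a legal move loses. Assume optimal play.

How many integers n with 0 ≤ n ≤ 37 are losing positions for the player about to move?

Use the standard recursion: the mover loses at a terminal position; elsewhere, the mover wins exactly when some move hands the opponent an L position.
n=0: no move → L
n=1: no move → L
n=2: can move to 0, which is L ⇒ W
n=3: can move to 0, which is L ⇒ W
n=4: moves to 2(W), 3(W); every one is W ⇒ L
n=5: can move to 0, which is L ⇒ W
n=6: can move to 4, which is L ⇒ W
n=7: can move to 0, which is L ⇒ W
n=8: can move to 4, which is L ⇒ W
n=9: moves to 3(W), 6(W), 8(W); every one is W ⇒ L
n=10: can move to 9, which is L ⇒ W
n=11: can move to 0, which is L ⇒ W
n=12: can move to 4, which is L ⇒ W
n=13: can move to 0, which is L ⇒ W
n=14: moves to 7(W), 12(W), 13(W); every one is W ⇒ L
n=15: can move to 14, which is L ⇒ W
n=16: can move to 14, which is L ⇒ W
n=17: can move to 0, which is L ⇒ W
n=18: can move to 9, which is L ⇒ W
n=19: can move to 0, which is L ⇒ W
n=20: moves to 10(W), 15(W), 16(W), 18(W), 19(W); every one is W ⇒ L
n=21: can move to 14, which is L ⇒ W
n=22: can move to 20, which is L ⇒ W
n=23: can move to 0, which is L ⇒ W
n=24: can move to 20, which is L ⇒ W
n=25: can move to 20, which is L ⇒ W
n=26: moves to 13(W), 24(W), 25(W); every one is W ⇒ L
n=27: can move to 9, which is L ⇒ W
n=28: can move to 14, which is L ⇒ W
n=29: can move to 0, which is L ⇒ W
n=30: can move to 20, which is L ⇒ W
n=31: can move to 0, which is L ⇒ W
n=32: moves to 16(W), 24(W), 28(W), 30(W), 31(W); every one is W ⇒ L
n=33: can move to 32, which is L ⇒ W
n=34: can move to 32, which is L ⇒ W
n=35: moves to 28(W), 30(W), 34(W); every one is W ⇒ L
n=36: can move to 32, which is L ⇒ W
n=37: can move to 0, which is L ⇒ W
L entries with 0 ≤ n ≤ 37: n = 0, 1, 4, 9, 14, 20, 26, 32, 35; that makes 9.

9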